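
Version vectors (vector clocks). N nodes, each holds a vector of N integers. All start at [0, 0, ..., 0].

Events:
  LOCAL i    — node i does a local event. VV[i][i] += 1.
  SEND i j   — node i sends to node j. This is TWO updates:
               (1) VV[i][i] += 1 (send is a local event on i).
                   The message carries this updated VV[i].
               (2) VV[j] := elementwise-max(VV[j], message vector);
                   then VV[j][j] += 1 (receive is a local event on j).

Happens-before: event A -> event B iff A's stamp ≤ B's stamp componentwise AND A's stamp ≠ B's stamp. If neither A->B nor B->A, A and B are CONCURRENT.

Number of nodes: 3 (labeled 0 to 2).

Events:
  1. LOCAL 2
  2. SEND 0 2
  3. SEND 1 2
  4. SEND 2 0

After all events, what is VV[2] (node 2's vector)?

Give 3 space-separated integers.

Answer: 1 1 4

Derivation:
Initial: VV[0]=[0, 0, 0]
Initial: VV[1]=[0, 0, 0]
Initial: VV[2]=[0, 0, 0]
Event 1: LOCAL 2: VV[2][2]++ -> VV[2]=[0, 0, 1]
Event 2: SEND 0->2: VV[0][0]++ -> VV[0]=[1, 0, 0], msg_vec=[1, 0, 0]; VV[2]=max(VV[2],msg_vec) then VV[2][2]++ -> VV[2]=[1, 0, 2]
Event 3: SEND 1->2: VV[1][1]++ -> VV[1]=[0, 1, 0], msg_vec=[0, 1, 0]; VV[2]=max(VV[2],msg_vec) then VV[2][2]++ -> VV[2]=[1, 1, 3]
Event 4: SEND 2->0: VV[2][2]++ -> VV[2]=[1, 1, 4], msg_vec=[1, 1, 4]; VV[0]=max(VV[0],msg_vec) then VV[0][0]++ -> VV[0]=[2, 1, 4]
Final vectors: VV[0]=[2, 1, 4]; VV[1]=[0, 1, 0]; VV[2]=[1, 1, 4]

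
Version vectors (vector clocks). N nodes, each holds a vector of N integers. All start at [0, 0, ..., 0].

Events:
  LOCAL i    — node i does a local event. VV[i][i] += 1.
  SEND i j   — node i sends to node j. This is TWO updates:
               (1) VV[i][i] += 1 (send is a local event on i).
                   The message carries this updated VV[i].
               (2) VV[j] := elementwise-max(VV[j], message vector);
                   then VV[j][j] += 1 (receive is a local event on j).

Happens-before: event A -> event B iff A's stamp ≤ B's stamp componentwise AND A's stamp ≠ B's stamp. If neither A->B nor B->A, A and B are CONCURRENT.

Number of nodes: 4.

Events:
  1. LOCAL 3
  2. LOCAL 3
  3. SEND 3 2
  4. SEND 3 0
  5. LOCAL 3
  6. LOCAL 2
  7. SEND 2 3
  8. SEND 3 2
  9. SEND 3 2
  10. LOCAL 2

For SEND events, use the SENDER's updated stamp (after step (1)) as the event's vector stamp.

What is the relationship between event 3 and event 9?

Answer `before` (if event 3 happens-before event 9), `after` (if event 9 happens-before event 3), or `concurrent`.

Answer: before

Derivation:
Initial: VV[0]=[0, 0, 0, 0]
Initial: VV[1]=[0, 0, 0, 0]
Initial: VV[2]=[0, 0, 0, 0]
Initial: VV[3]=[0, 0, 0, 0]
Event 1: LOCAL 3: VV[3][3]++ -> VV[3]=[0, 0, 0, 1]
Event 2: LOCAL 3: VV[3][3]++ -> VV[3]=[0, 0, 0, 2]
Event 3: SEND 3->2: VV[3][3]++ -> VV[3]=[0, 0, 0, 3], msg_vec=[0, 0, 0, 3]; VV[2]=max(VV[2],msg_vec) then VV[2][2]++ -> VV[2]=[0, 0, 1, 3]
Event 4: SEND 3->0: VV[3][3]++ -> VV[3]=[0, 0, 0, 4], msg_vec=[0, 0, 0, 4]; VV[0]=max(VV[0],msg_vec) then VV[0][0]++ -> VV[0]=[1, 0, 0, 4]
Event 5: LOCAL 3: VV[3][3]++ -> VV[3]=[0, 0, 0, 5]
Event 6: LOCAL 2: VV[2][2]++ -> VV[2]=[0, 0, 2, 3]
Event 7: SEND 2->3: VV[2][2]++ -> VV[2]=[0, 0, 3, 3], msg_vec=[0, 0, 3, 3]; VV[3]=max(VV[3],msg_vec) then VV[3][3]++ -> VV[3]=[0, 0, 3, 6]
Event 8: SEND 3->2: VV[3][3]++ -> VV[3]=[0, 0, 3, 7], msg_vec=[0, 0, 3, 7]; VV[2]=max(VV[2],msg_vec) then VV[2][2]++ -> VV[2]=[0, 0, 4, 7]
Event 9: SEND 3->2: VV[3][3]++ -> VV[3]=[0, 0, 3, 8], msg_vec=[0, 0, 3, 8]; VV[2]=max(VV[2],msg_vec) then VV[2][2]++ -> VV[2]=[0, 0, 5, 8]
Event 10: LOCAL 2: VV[2][2]++ -> VV[2]=[0, 0, 6, 8]
Event 3 stamp: [0, 0, 0, 3]
Event 9 stamp: [0, 0, 3, 8]
[0, 0, 0, 3] <= [0, 0, 3, 8]? True
[0, 0, 3, 8] <= [0, 0, 0, 3]? False
Relation: before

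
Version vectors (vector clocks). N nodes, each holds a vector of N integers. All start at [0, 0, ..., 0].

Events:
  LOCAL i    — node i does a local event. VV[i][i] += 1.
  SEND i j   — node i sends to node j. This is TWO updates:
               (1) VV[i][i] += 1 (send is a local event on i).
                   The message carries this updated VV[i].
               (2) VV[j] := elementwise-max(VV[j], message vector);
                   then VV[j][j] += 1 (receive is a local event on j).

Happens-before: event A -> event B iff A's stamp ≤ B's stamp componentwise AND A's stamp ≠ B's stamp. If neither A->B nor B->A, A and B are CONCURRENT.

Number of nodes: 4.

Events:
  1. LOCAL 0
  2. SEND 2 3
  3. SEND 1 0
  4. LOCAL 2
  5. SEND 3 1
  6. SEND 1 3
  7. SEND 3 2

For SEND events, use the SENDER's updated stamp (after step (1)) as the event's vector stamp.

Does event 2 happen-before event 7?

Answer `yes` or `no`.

Answer: yes

Derivation:
Initial: VV[0]=[0, 0, 0, 0]
Initial: VV[1]=[0, 0, 0, 0]
Initial: VV[2]=[0, 0, 0, 0]
Initial: VV[3]=[0, 0, 0, 0]
Event 1: LOCAL 0: VV[0][0]++ -> VV[0]=[1, 0, 0, 0]
Event 2: SEND 2->3: VV[2][2]++ -> VV[2]=[0, 0, 1, 0], msg_vec=[0, 0, 1, 0]; VV[3]=max(VV[3],msg_vec) then VV[3][3]++ -> VV[3]=[0, 0, 1, 1]
Event 3: SEND 1->0: VV[1][1]++ -> VV[1]=[0, 1, 0, 0], msg_vec=[0, 1, 0, 0]; VV[0]=max(VV[0],msg_vec) then VV[0][0]++ -> VV[0]=[2, 1, 0, 0]
Event 4: LOCAL 2: VV[2][2]++ -> VV[2]=[0, 0, 2, 0]
Event 5: SEND 3->1: VV[3][3]++ -> VV[3]=[0, 0, 1, 2], msg_vec=[0, 0, 1, 2]; VV[1]=max(VV[1],msg_vec) then VV[1][1]++ -> VV[1]=[0, 2, 1, 2]
Event 6: SEND 1->3: VV[1][1]++ -> VV[1]=[0, 3, 1, 2], msg_vec=[0, 3, 1, 2]; VV[3]=max(VV[3],msg_vec) then VV[3][3]++ -> VV[3]=[0, 3, 1, 3]
Event 7: SEND 3->2: VV[3][3]++ -> VV[3]=[0, 3, 1, 4], msg_vec=[0, 3, 1, 4]; VV[2]=max(VV[2],msg_vec) then VV[2][2]++ -> VV[2]=[0, 3, 3, 4]
Event 2 stamp: [0, 0, 1, 0]
Event 7 stamp: [0, 3, 1, 4]
[0, 0, 1, 0] <= [0, 3, 1, 4]? True. Equal? False. Happens-before: True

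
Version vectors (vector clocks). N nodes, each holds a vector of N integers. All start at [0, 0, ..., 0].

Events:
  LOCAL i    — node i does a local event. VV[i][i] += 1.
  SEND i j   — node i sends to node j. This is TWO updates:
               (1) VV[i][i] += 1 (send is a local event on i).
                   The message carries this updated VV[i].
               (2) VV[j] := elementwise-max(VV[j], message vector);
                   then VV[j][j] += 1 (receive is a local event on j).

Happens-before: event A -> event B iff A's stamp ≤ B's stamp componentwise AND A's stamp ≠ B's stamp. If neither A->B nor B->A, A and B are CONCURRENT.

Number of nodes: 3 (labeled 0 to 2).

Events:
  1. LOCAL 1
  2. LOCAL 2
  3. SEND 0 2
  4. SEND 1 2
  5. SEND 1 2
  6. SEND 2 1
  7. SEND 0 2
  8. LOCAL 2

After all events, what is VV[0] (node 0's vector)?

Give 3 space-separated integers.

Initial: VV[0]=[0, 0, 0]
Initial: VV[1]=[0, 0, 0]
Initial: VV[2]=[0, 0, 0]
Event 1: LOCAL 1: VV[1][1]++ -> VV[1]=[0, 1, 0]
Event 2: LOCAL 2: VV[2][2]++ -> VV[2]=[0, 0, 1]
Event 3: SEND 0->2: VV[0][0]++ -> VV[0]=[1, 0, 0], msg_vec=[1, 0, 0]; VV[2]=max(VV[2],msg_vec) then VV[2][2]++ -> VV[2]=[1, 0, 2]
Event 4: SEND 1->2: VV[1][1]++ -> VV[1]=[0, 2, 0], msg_vec=[0, 2, 0]; VV[2]=max(VV[2],msg_vec) then VV[2][2]++ -> VV[2]=[1, 2, 3]
Event 5: SEND 1->2: VV[1][1]++ -> VV[1]=[0, 3, 0], msg_vec=[0, 3, 0]; VV[2]=max(VV[2],msg_vec) then VV[2][2]++ -> VV[2]=[1, 3, 4]
Event 6: SEND 2->1: VV[2][2]++ -> VV[2]=[1, 3, 5], msg_vec=[1, 3, 5]; VV[1]=max(VV[1],msg_vec) then VV[1][1]++ -> VV[1]=[1, 4, 5]
Event 7: SEND 0->2: VV[0][0]++ -> VV[0]=[2, 0, 0], msg_vec=[2, 0, 0]; VV[2]=max(VV[2],msg_vec) then VV[2][2]++ -> VV[2]=[2, 3, 6]
Event 8: LOCAL 2: VV[2][2]++ -> VV[2]=[2, 3, 7]
Final vectors: VV[0]=[2, 0, 0]; VV[1]=[1, 4, 5]; VV[2]=[2, 3, 7]

Answer: 2 0 0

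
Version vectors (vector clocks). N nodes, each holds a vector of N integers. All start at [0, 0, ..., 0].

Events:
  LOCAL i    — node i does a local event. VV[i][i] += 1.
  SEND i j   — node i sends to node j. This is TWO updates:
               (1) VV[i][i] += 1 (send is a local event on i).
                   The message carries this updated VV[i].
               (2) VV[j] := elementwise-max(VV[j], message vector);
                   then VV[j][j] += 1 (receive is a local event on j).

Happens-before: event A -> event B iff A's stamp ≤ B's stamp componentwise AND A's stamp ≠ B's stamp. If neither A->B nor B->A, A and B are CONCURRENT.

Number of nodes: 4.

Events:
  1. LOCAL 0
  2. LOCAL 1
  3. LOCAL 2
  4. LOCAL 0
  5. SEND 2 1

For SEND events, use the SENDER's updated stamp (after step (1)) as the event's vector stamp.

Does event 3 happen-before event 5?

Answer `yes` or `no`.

Initial: VV[0]=[0, 0, 0, 0]
Initial: VV[1]=[0, 0, 0, 0]
Initial: VV[2]=[0, 0, 0, 0]
Initial: VV[3]=[0, 0, 0, 0]
Event 1: LOCAL 0: VV[0][0]++ -> VV[0]=[1, 0, 0, 0]
Event 2: LOCAL 1: VV[1][1]++ -> VV[1]=[0, 1, 0, 0]
Event 3: LOCAL 2: VV[2][2]++ -> VV[2]=[0, 0, 1, 0]
Event 4: LOCAL 0: VV[0][0]++ -> VV[0]=[2, 0, 0, 0]
Event 5: SEND 2->1: VV[2][2]++ -> VV[2]=[0, 0, 2, 0], msg_vec=[0, 0, 2, 0]; VV[1]=max(VV[1],msg_vec) then VV[1][1]++ -> VV[1]=[0, 2, 2, 0]
Event 3 stamp: [0, 0, 1, 0]
Event 5 stamp: [0, 0, 2, 0]
[0, 0, 1, 0] <= [0, 0, 2, 0]? True. Equal? False. Happens-before: True

Answer: yes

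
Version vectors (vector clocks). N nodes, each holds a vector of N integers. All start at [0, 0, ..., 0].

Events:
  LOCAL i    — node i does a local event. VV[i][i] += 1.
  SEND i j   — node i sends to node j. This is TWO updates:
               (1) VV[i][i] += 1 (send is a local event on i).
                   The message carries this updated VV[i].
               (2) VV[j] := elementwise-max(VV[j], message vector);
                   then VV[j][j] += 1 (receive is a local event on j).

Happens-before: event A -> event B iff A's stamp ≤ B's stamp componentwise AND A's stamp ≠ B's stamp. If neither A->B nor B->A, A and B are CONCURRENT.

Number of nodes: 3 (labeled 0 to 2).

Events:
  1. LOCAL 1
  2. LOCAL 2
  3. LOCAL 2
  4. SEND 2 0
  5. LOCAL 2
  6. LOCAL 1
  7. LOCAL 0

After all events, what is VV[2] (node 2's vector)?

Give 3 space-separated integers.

Initial: VV[0]=[0, 0, 0]
Initial: VV[1]=[0, 0, 0]
Initial: VV[2]=[0, 0, 0]
Event 1: LOCAL 1: VV[1][1]++ -> VV[1]=[0, 1, 0]
Event 2: LOCAL 2: VV[2][2]++ -> VV[2]=[0, 0, 1]
Event 3: LOCAL 2: VV[2][2]++ -> VV[2]=[0, 0, 2]
Event 4: SEND 2->0: VV[2][2]++ -> VV[2]=[0, 0, 3], msg_vec=[0, 0, 3]; VV[0]=max(VV[0],msg_vec) then VV[0][0]++ -> VV[0]=[1, 0, 3]
Event 5: LOCAL 2: VV[2][2]++ -> VV[2]=[0, 0, 4]
Event 6: LOCAL 1: VV[1][1]++ -> VV[1]=[0, 2, 0]
Event 7: LOCAL 0: VV[0][0]++ -> VV[0]=[2, 0, 3]
Final vectors: VV[0]=[2, 0, 3]; VV[1]=[0, 2, 0]; VV[2]=[0, 0, 4]

Answer: 0 0 4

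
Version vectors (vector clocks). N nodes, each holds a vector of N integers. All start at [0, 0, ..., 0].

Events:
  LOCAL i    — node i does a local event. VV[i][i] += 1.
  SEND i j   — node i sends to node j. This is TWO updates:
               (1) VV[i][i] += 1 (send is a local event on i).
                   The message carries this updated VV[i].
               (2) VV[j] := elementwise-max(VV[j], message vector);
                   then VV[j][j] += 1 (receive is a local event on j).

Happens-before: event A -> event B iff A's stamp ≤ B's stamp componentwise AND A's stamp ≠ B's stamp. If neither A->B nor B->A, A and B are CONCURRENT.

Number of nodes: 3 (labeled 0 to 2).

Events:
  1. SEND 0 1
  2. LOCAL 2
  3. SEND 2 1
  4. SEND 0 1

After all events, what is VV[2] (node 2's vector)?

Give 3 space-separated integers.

Initial: VV[0]=[0, 0, 0]
Initial: VV[1]=[0, 0, 0]
Initial: VV[2]=[0, 0, 0]
Event 1: SEND 0->1: VV[0][0]++ -> VV[0]=[1, 0, 0], msg_vec=[1, 0, 0]; VV[1]=max(VV[1],msg_vec) then VV[1][1]++ -> VV[1]=[1, 1, 0]
Event 2: LOCAL 2: VV[2][2]++ -> VV[2]=[0, 0, 1]
Event 3: SEND 2->1: VV[2][2]++ -> VV[2]=[0, 0, 2], msg_vec=[0, 0, 2]; VV[1]=max(VV[1],msg_vec) then VV[1][1]++ -> VV[1]=[1, 2, 2]
Event 4: SEND 0->1: VV[0][0]++ -> VV[0]=[2, 0, 0], msg_vec=[2, 0, 0]; VV[1]=max(VV[1],msg_vec) then VV[1][1]++ -> VV[1]=[2, 3, 2]
Final vectors: VV[0]=[2, 0, 0]; VV[1]=[2, 3, 2]; VV[2]=[0, 0, 2]

Answer: 0 0 2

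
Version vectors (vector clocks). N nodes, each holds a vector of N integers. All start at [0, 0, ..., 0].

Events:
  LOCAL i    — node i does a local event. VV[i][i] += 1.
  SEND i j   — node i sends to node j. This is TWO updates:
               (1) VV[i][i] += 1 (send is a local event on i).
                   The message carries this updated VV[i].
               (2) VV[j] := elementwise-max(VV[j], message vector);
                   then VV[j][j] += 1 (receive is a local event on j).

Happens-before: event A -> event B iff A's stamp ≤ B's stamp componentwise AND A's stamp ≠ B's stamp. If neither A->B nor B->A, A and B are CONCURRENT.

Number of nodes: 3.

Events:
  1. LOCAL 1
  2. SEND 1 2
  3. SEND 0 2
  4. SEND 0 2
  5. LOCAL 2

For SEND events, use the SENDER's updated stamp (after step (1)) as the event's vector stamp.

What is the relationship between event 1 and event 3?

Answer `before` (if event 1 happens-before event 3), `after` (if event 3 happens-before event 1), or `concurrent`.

Answer: concurrent

Derivation:
Initial: VV[0]=[0, 0, 0]
Initial: VV[1]=[0, 0, 0]
Initial: VV[2]=[0, 0, 0]
Event 1: LOCAL 1: VV[1][1]++ -> VV[1]=[0, 1, 0]
Event 2: SEND 1->2: VV[1][1]++ -> VV[1]=[0, 2, 0], msg_vec=[0, 2, 0]; VV[2]=max(VV[2],msg_vec) then VV[2][2]++ -> VV[2]=[0, 2, 1]
Event 3: SEND 0->2: VV[0][0]++ -> VV[0]=[1, 0, 0], msg_vec=[1, 0, 0]; VV[2]=max(VV[2],msg_vec) then VV[2][2]++ -> VV[2]=[1, 2, 2]
Event 4: SEND 0->2: VV[0][0]++ -> VV[0]=[2, 0, 0], msg_vec=[2, 0, 0]; VV[2]=max(VV[2],msg_vec) then VV[2][2]++ -> VV[2]=[2, 2, 3]
Event 5: LOCAL 2: VV[2][2]++ -> VV[2]=[2, 2, 4]
Event 1 stamp: [0, 1, 0]
Event 3 stamp: [1, 0, 0]
[0, 1, 0] <= [1, 0, 0]? False
[1, 0, 0] <= [0, 1, 0]? False
Relation: concurrent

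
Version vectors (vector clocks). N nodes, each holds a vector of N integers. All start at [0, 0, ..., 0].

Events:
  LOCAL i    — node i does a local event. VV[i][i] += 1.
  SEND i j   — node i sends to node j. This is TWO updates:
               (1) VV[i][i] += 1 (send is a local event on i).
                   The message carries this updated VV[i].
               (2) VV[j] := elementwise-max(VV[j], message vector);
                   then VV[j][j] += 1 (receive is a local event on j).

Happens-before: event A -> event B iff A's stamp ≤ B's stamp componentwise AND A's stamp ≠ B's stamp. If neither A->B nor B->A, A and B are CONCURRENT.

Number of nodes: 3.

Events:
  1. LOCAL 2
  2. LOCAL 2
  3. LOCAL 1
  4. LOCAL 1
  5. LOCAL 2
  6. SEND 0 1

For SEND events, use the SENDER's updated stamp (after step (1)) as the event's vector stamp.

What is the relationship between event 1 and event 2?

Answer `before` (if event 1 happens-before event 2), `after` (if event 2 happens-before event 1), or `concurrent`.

Initial: VV[0]=[0, 0, 0]
Initial: VV[1]=[0, 0, 0]
Initial: VV[2]=[0, 0, 0]
Event 1: LOCAL 2: VV[2][2]++ -> VV[2]=[0, 0, 1]
Event 2: LOCAL 2: VV[2][2]++ -> VV[2]=[0, 0, 2]
Event 3: LOCAL 1: VV[1][1]++ -> VV[1]=[0, 1, 0]
Event 4: LOCAL 1: VV[1][1]++ -> VV[1]=[0, 2, 0]
Event 5: LOCAL 2: VV[2][2]++ -> VV[2]=[0, 0, 3]
Event 6: SEND 0->1: VV[0][0]++ -> VV[0]=[1, 0, 0], msg_vec=[1, 0, 0]; VV[1]=max(VV[1],msg_vec) then VV[1][1]++ -> VV[1]=[1, 3, 0]
Event 1 stamp: [0, 0, 1]
Event 2 stamp: [0, 0, 2]
[0, 0, 1] <= [0, 0, 2]? True
[0, 0, 2] <= [0, 0, 1]? False
Relation: before

Answer: before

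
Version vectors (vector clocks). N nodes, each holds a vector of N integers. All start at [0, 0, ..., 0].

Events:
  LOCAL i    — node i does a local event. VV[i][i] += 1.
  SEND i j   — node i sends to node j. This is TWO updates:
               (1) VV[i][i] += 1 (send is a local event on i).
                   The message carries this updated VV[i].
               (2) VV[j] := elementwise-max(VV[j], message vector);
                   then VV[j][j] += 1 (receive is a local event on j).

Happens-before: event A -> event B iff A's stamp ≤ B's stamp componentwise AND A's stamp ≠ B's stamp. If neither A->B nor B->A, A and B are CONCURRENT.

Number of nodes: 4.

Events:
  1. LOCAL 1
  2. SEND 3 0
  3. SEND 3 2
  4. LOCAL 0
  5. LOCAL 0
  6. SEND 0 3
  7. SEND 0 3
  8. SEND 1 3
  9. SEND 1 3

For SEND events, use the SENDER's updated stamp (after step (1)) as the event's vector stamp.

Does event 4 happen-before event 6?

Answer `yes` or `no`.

Answer: yes

Derivation:
Initial: VV[0]=[0, 0, 0, 0]
Initial: VV[1]=[0, 0, 0, 0]
Initial: VV[2]=[0, 0, 0, 0]
Initial: VV[3]=[0, 0, 0, 0]
Event 1: LOCAL 1: VV[1][1]++ -> VV[1]=[0, 1, 0, 0]
Event 2: SEND 3->0: VV[3][3]++ -> VV[3]=[0, 0, 0, 1], msg_vec=[0, 0, 0, 1]; VV[0]=max(VV[0],msg_vec) then VV[0][0]++ -> VV[0]=[1, 0, 0, 1]
Event 3: SEND 3->2: VV[3][3]++ -> VV[3]=[0, 0, 0, 2], msg_vec=[0, 0, 0, 2]; VV[2]=max(VV[2],msg_vec) then VV[2][2]++ -> VV[2]=[0, 0, 1, 2]
Event 4: LOCAL 0: VV[0][0]++ -> VV[0]=[2, 0, 0, 1]
Event 5: LOCAL 0: VV[0][0]++ -> VV[0]=[3, 0, 0, 1]
Event 6: SEND 0->3: VV[0][0]++ -> VV[0]=[4, 0, 0, 1], msg_vec=[4, 0, 0, 1]; VV[3]=max(VV[3],msg_vec) then VV[3][3]++ -> VV[3]=[4, 0, 0, 3]
Event 7: SEND 0->3: VV[0][0]++ -> VV[0]=[5, 0, 0, 1], msg_vec=[5, 0, 0, 1]; VV[3]=max(VV[3],msg_vec) then VV[3][3]++ -> VV[3]=[5, 0, 0, 4]
Event 8: SEND 1->3: VV[1][1]++ -> VV[1]=[0, 2, 0, 0], msg_vec=[0, 2, 0, 0]; VV[3]=max(VV[3],msg_vec) then VV[3][3]++ -> VV[3]=[5, 2, 0, 5]
Event 9: SEND 1->3: VV[1][1]++ -> VV[1]=[0, 3, 0, 0], msg_vec=[0, 3, 0, 0]; VV[3]=max(VV[3],msg_vec) then VV[3][3]++ -> VV[3]=[5, 3, 0, 6]
Event 4 stamp: [2, 0, 0, 1]
Event 6 stamp: [4, 0, 0, 1]
[2, 0, 0, 1] <= [4, 0, 0, 1]? True. Equal? False. Happens-before: True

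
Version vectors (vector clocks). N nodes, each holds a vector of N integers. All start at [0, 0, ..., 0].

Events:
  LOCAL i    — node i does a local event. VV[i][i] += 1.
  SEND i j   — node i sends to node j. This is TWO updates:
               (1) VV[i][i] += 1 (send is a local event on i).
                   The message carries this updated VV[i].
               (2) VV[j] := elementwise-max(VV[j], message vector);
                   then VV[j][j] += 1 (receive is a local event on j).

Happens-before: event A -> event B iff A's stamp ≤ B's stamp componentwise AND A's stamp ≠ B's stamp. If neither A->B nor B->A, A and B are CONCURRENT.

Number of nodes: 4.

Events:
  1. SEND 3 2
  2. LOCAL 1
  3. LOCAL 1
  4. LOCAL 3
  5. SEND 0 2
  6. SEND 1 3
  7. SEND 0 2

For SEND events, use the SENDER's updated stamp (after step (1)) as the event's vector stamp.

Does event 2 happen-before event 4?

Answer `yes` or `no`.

Answer: no

Derivation:
Initial: VV[0]=[0, 0, 0, 0]
Initial: VV[1]=[0, 0, 0, 0]
Initial: VV[2]=[0, 0, 0, 0]
Initial: VV[3]=[0, 0, 0, 0]
Event 1: SEND 3->2: VV[3][3]++ -> VV[3]=[0, 0, 0, 1], msg_vec=[0, 0, 0, 1]; VV[2]=max(VV[2],msg_vec) then VV[2][2]++ -> VV[2]=[0, 0, 1, 1]
Event 2: LOCAL 1: VV[1][1]++ -> VV[1]=[0, 1, 0, 0]
Event 3: LOCAL 1: VV[1][1]++ -> VV[1]=[0, 2, 0, 0]
Event 4: LOCAL 3: VV[3][3]++ -> VV[3]=[0, 0, 0, 2]
Event 5: SEND 0->2: VV[0][0]++ -> VV[0]=[1, 0, 0, 0], msg_vec=[1, 0, 0, 0]; VV[2]=max(VV[2],msg_vec) then VV[2][2]++ -> VV[2]=[1, 0, 2, 1]
Event 6: SEND 1->3: VV[1][1]++ -> VV[1]=[0, 3, 0, 0], msg_vec=[0, 3, 0, 0]; VV[3]=max(VV[3],msg_vec) then VV[3][3]++ -> VV[3]=[0, 3, 0, 3]
Event 7: SEND 0->2: VV[0][0]++ -> VV[0]=[2, 0, 0, 0], msg_vec=[2, 0, 0, 0]; VV[2]=max(VV[2],msg_vec) then VV[2][2]++ -> VV[2]=[2, 0, 3, 1]
Event 2 stamp: [0, 1, 0, 0]
Event 4 stamp: [0, 0, 0, 2]
[0, 1, 0, 0] <= [0, 0, 0, 2]? False. Equal? False. Happens-before: False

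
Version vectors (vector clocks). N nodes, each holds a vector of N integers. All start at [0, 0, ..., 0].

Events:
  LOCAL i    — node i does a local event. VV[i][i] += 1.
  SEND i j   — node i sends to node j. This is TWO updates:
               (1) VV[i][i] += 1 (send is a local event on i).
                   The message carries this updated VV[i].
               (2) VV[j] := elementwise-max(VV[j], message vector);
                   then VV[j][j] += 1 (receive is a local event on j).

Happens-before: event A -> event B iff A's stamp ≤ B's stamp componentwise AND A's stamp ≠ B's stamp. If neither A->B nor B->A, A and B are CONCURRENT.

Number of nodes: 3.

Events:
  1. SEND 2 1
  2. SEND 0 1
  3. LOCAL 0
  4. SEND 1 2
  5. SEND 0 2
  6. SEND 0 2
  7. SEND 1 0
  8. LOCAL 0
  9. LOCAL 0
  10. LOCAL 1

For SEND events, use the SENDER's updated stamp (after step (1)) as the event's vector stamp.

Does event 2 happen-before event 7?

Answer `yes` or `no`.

Initial: VV[0]=[0, 0, 0]
Initial: VV[1]=[0, 0, 0]
Initial: VV[2]=[0, 0, 0]
Event 1: SEND 2->1: VV[2][2]++ -> VV[2]=[0, 0, 1], msg_vec=[0, 0, 1]; VV[1]=max(VV[1],msg_vec) then VV[1][1]++ -> VV[1]=[0, 1, 1]
Event 2: SEND 0->1: VV[0][0]++ -> VV[0]=[1, 0, 0], msg_vec=[1, 0, 0]; VV[1]=max(VV[1],msg_vec) then VV[1][1]++ -> VV[1]=[1, 2, 1]
Event 3: LOCAL 0: VV[0][0]++ -> VV[0]=[2, 0, 0]
Event 4: SEND 1->2: VV[1][1]++ -> VV[1]=[1, 3, 1], msg_vec=[1, 3, 1]; VV[2]=max(VV[2],msg_vec) then VV[2][2]++ -> VV[2]=[1, 3, 2]
Event 5: SEND 0->2: VV[0][0]++ -> VV[0]=[3, 0, 0], msg_vec=[3, 0, 0]; VV[2]=max(VV[2],msg_vec) then VV[2][2]++ -> VV[2]=[3, 3, 3]
Event 6: SEND 0->2: VV[0][0]++ -> VV[0]=[4, 0, 0], msg_vec=[4, 0, 0]; VV[2]=max(VV[2],msg_vec) then VV[2][2]++ -> VV[2]=[4, 3, 4]
Event 7: SEND 1->0: VV[1][1]++ -> VV[1]=[1, 4, 1], msg_vec=[1, 4, 1]; VV[0]=max(VV[0],msg_vec) then VV[0][0]++ -> VV[0]=[5, 4, 1]
Event 8: LOCAL 0: VV[0][0]++ -> VV[0]=[6, 4, 1]
Event 9: LOCAL 0: VV[0][0]++ -> VV[0]=[7, 4, 1]
Event 10: LOCAL 1: VV[1][1]++ -> VV[1]=[1, 5, 1]
Event 2 stamp: [1, 0, 0]
Event 7 stamp: [1, 4, 1]
[1, 0, 0] <= [1, 4, 1]? True. Equal? False. Happens-before: True

Answer: yes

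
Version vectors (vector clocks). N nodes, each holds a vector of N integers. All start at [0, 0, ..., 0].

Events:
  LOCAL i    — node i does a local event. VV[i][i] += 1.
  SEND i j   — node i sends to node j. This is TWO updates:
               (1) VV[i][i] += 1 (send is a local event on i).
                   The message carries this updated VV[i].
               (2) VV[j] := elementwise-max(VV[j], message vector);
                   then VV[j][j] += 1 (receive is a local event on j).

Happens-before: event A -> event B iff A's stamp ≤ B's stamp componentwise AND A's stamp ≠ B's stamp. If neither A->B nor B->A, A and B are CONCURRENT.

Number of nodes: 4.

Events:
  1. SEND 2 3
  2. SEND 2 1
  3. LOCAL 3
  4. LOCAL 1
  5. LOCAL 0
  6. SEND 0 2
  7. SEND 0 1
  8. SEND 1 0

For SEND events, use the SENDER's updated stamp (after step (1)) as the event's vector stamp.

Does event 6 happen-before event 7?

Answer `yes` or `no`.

Initial: VV[0]=[0, 0, 0, 0]
Initial: VV[1]=[0, 0, 0, 0]
Initial: VV[2]=[0, 0, 0, 0]
Initial: VV[3]=[0, 0, 0, 0]
Event 1: SEND 2->3: VV[2][2]++ -> VV[2]=[0, 0, 1, 0], msg_vec=[0, 0, 1, 0]; VV[3]=max(VV[3],msg_vec) then VV[3][3]++ -> VV[3]=[0, 0, 1, 1]
Event 2: SEND 2->1: VV[2][2]++ -> VV[2]=[0, 0, 2, 0], msg_vec=[0, 0, 2, 0]; VV[1]=max(VV[1],msg_vec) then VV[1][1]++ -> VV[1]=[0, 1, 2, 0]
Event 3: LOCAL 3: VV[3][3]++ -> VV[3]=[0, 0, 1, 2]
Event 4: LOCAL 1: VV[1][1]++ -> VV[1]=[0, 2, 2, 0]
Event 5: LOCAL 0: VV[0][0]++ -> VV[0]=[1, 0, 0, 0]
Event 6: SEND 0->2: VV[0][0]++ -> VV[0]=[2, 0, 0, 0], msg_vec=[2, 0, 0, 0]; VV[2]=max(VV[2],msg_vec) then VV[2][2]++ -> VV[2]=[2, 0, 3, 0]
Event 7: SEND 0->1: VV[0][0]++ -> VV[0]=[3, 0, 0, 0], msg_vec=[3, 0, 0, 0]; VV[1]=max(VV[1],msg_vec) then VV[1][1]++ -> VV[1]=[3, 3, 2, 0]
Event 8: SEND 1->0: VV[1][1]++ -> VV[1]=[3, 4, 2, 0], msg_vec=[3, 4, 2, 0]; VV[0]=max(VV[0],msg_vec) then VV[0][0]++ -> VV[0]=[4, 4, 2, 0]
Event 6 stamp: [2, 0, 0, 0]
Event 7 stamp: [3, 0, 0, 0]
[2, 0, 0, 0] <= [3, 0, 0, 0]? True. Equal? False. Happens-before: True

Answer: yes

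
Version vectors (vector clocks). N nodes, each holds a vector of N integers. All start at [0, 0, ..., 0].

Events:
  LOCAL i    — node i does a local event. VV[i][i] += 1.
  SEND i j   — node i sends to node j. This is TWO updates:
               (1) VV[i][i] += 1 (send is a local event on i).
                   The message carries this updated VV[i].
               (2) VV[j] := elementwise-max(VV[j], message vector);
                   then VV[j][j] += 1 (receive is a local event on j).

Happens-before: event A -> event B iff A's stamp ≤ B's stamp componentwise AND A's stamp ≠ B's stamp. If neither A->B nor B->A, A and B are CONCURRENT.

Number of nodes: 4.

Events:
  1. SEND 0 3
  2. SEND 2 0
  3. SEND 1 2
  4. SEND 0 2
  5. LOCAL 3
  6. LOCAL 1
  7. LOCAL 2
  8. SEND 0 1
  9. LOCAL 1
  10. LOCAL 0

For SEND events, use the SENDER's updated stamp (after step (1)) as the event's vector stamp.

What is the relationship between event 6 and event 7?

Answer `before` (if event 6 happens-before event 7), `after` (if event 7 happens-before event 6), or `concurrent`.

Answer: concurrent

Derivation:
Initial: VV[0]=[0, 0, 0, 0]
Initial: VV[1]=[0, 0, 0, 0]
Initial: VV[2]=[0, 0, 0, 0]
Initial: VV[3]=[0, 0, 0, 0]
Event 1: SEND 0->3: VV[0][0]++ -> VV[0]=[1, 0, 0, 0], msg_vec=[1, 0, 0, 0]; VV[3]=max(VV[3],msg_vec) then VV[3][3]++ -> VV[3]=[1, 0, 0, 1]
Event 2: SEND 2->0: VV[2][2]++ -> VV[2]=[0, 0, 1, 0], msg_vec=[0, 0, 1, 0]; VV[0]=max(VV[0],msg_vec) then VV[0][0]++ -> VV[0]=[2, 0, 1, 0]
Event 3: SEND 1->2: VV[1][1]++ -> VV[1]=[0, 1, 0, 0], msg_vec=[0, 1, 0, 0]; VV[2]=max(VV[2],msg_vec) then VV[2][2]++ -> VV[2]=[0, 1, 2, 0]
Event 4: SEND 0->2: VV[0][0]++ -> VV[0]=[3, 0, 1, 0], msg_vec=[3, 0, 1, 0]; VV[2]=max(VV[2],msg_vec) then VV[2][2]++ -> VV[2]=[3, 1, 3, 0]
Event 5: LOCAL 3: VV[3][3]++ -> VV[3]=[1, 0, 0, 2]
Event 6: LOCAL 1: VV[1][1]++ -> VV[1]=[0, 2, 0, 0]
Event 7: LOCAL 2: VV[2][2]++ -> VV[2]=[3, 1, 4, 0]
Event 8: SEND 0->1: VV[0][0]++ -> VV[0]=[4, 0, 1, 0], msg_vec=[4, 0, 1, 0]; VV[1]=max(VV[1],msg_vec) then VV[1][1]++ -> VV[1]=[4, 3, 1, 0]
Event 9: LOCAL 1: VV[1][1]++ -> VV[1]=[4, 4, 1, 0]
Event 10: LOCAL 0: VV[0][0]++ -> VV[0]=[5, 0, 1, 0]
Event 6 stamp: [0, 2, 0, 0]
Event 7 stamp: [3, 1, 4, 0]
[0, 2, 0, 0] <= [3, 1, 4, 0]? False
[3, 1, 4, 0] <= [0, 2, 0, 0]? False
Relation: concurrent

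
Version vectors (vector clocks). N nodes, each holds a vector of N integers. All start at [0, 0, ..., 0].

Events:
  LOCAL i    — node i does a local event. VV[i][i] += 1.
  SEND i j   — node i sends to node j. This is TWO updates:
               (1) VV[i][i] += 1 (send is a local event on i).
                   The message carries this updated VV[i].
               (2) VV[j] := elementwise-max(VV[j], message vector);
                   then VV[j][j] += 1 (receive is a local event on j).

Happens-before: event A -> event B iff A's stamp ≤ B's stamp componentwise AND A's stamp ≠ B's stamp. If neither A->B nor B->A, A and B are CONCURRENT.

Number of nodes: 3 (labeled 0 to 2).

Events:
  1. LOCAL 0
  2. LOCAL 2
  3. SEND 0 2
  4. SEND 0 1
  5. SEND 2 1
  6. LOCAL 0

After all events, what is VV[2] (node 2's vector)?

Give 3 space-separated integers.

Answer: 2 0 3

Derivation:
Initial: VV[0]=[0, 0, 0]
Initial: VV[1]=[0, 0, 0]
Initial: VV[2]=[0, 0, 0]
Event 1: LOCAL 0: VV[0][0]++ -> VV[0]=[1, 0, 0]
Event 2: LOCAL 2: VV[2][2]++ -> VV[2]=[0, 0, 1]
Event 3: SEND 0->2: VV[0][0]++ -> VV[0]=[2, 0, 0], msg_vec=[2, 0, 0]; VV[2]=max(VV[2],msg_vec) then VV[2][2]++ -> VV[2]=[2, 0, 2]
Event 4: SEND 0->1: VV[0][0]++ -> VV[0]=[3, 0, 0], msg_vec=[3, 0, 0]; VV[1]=max(VV[1],msg_vec) then VV[1][1]++ -> VV[1]=[3, 1, 0]
Event 5: SEND 2->1: VV[2][2]++ -> VV[2]=[2, 0, 3], msg_vec=[2, 0, 3]; VV[1]=max(VV[1],msg_vec) then VV[1][1]++ -> VV[1]=[3, 2, 3]
Event 6: LOCAL 0: VV[0][0]++ -> VV[0]=[4, 0, 0]
Final vectors: VV[0]=[4, 0, 0]; VV[1]=[3, 2, 3]; VV[2]=[2, 0, 3]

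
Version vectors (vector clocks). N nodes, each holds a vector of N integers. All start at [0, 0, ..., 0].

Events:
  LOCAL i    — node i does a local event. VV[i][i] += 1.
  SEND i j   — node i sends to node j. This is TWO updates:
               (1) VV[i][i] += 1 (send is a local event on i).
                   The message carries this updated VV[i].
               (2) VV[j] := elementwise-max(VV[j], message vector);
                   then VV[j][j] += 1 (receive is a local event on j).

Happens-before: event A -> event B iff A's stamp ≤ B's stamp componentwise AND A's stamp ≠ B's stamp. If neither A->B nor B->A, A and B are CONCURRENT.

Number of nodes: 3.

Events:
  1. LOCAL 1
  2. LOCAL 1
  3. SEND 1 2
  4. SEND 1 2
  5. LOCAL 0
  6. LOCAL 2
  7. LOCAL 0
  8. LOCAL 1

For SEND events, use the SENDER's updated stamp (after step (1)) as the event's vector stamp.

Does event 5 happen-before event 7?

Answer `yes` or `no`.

Answer: yes

Derivation:
Initial: VV[0]=[0, 0, 0]
Initial: VV[1]=[0, 0, 0]
Initial: VV[2]=[0, 0, 0]
Event 1: LOCAL 1: VV[1][1]++ -> VV[1]=[0, 1, 0]
Event 2: LOCAL 1: VV[1][1]++ -> VV[1]=[0, 2, 0]
Event 3: SEND 1->2: VV[1][1]++ -> VV[1]=[0, 3, 0], msg_vec=[0, 3, 0]; VV[2]=max(VV[2],msg_vec) then VV[2][2]++ -> VV[2]=[0, 3, 1]
Event 4: SEND 1->2: VV[1][1]++ -> VV[1]=[0, 4, 0], msg_vec=[0, 4, 0]; VV[2]=max(VV[2],msg_vec) then VV[2][2]++ -> VV[2]=[0, 4, 2]
Event 5: LOCAL 0: VV[0][0]++ -> VV[0]=[1, 0, 0]
Event 6: LOCAL 2: VV[2][2]++ -> VV[2]=[0, 4, 3]
Event 7: LOCAL 0: VV[0][0]++ -> VV[0]=[2, 0, 0]
Event 8: LOCAL 1: VV[1][1]++ -> VV[1]=[0, 5, 0]
Event 5 stamp: [1, 0, 0]
Event 7 stamp: [2, 0, 0]
[1, 0, 0] <= [2, 0, 0]? True. Equal? False. Happens-before: True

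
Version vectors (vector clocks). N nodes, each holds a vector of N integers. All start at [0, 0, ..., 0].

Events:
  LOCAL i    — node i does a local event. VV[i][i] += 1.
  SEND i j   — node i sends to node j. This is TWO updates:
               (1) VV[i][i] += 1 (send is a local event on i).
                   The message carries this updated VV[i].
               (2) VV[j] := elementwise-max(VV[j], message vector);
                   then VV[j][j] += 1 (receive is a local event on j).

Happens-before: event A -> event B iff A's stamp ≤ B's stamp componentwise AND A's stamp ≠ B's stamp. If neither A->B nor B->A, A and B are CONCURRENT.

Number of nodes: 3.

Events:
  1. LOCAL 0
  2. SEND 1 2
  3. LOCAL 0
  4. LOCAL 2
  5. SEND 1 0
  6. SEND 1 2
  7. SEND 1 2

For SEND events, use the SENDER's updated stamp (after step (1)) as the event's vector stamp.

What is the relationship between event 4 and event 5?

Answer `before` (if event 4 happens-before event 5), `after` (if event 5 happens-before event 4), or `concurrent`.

Initial: VV[0]=[0, 0, 0]
Initial: VV[1]=[0, 0, 0]
Initial: VV[2]=[0, 0, 0]
Event 1: LOCAL 0: VV[0][0]++ -> VV[0]=[1, 0, 0]
Event 2: SEND 1->2: VV[1][1]++ -> VV[1]=[0, 1, 0], msg_vec=[0, 1, 0]; VV[2]=max(VV[2],msg_vec) then VV[2][2]++ -> VV[2]=[0, 1, 1]
Event 3: LOCAL 0: VV[0][0]++ -> VV[0]=[2, 0, 0]
Event 4: LOCAL 2: VV[2][2]++ -> VV[2]=[0, 1, 2]
Event 5: SEND 1->0: VV[1][1]++ -> VV[1]=[0, 2, 0], msg_vec=[0, 2, 0]; VV[0]=max(VV[0],msg_vec) then VV[0][0]++ -> VV[0]=[3, 2, 0]
Event 6: SEND 1->2: VV[1][1]++ -> VV[1]=[0, 3, 0], msg_vec=[0, 3, 0]; VV[2]=max(VV[2],msg_vec) then VV[2][2]++ -> VV[2]=[0, 3, 3]
Event 7: SEND 1->2: VV[1][1]++ -> VV[1]=[0, 4, 0], msg_vec=[0, 4, 0]; VV[2]=max(VV[2],msg_vec) then VV[2][2]++ -> VV[2]=[0, 4, 4]
Event 4 stamp: [0, 1, 2]
Event 5 stamp: [0, 2, 0]
[0, 1, 2] <= [0, 2, 0]? False
[0, 2, 0] <= [0, 1, 2]? False
Relation: concurrent

Answer: concurrent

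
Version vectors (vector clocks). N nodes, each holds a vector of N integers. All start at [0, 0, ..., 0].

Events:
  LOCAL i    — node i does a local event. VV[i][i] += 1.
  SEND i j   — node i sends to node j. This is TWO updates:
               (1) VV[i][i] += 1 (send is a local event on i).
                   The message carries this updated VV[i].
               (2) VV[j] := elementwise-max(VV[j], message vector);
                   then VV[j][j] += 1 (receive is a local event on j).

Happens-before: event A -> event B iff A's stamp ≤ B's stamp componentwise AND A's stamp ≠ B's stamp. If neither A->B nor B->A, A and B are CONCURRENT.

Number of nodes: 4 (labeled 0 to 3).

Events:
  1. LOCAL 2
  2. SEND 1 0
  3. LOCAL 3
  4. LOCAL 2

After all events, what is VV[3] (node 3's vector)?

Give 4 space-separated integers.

Initial: VV[0]=[0, 0, 0, 0]
Initial: VV[1]=[0, 0, 0, 0]
Initial: VV[2]=[0, 0, 0, 0]
Initial: VV[3]=[0, 0, 0, 0]
Event 1: LOCAL 2: VV[2][2]++ -> VV[2]=[0, 0, 1, 0]
Event 2: SEND 1->0: VV[1][1]++ -> VV[1]=[0, 1, 0, 0], msg_vec=[0, 1, 0, 0]; VV[0]=max(VV[0],msg_vec) then VV[0][0]++ -> VV[0]=[1, 1, 0, 0]
Event 3: LOCAL 3: VV[3][3]++ -> VV[3]=[0, 0, 0, 1]
Event 4: LOCAL 2: VV[2][2]++ -> VV[2]=[0, 0, 2, 0]
Final vectors: VV[0]=[1, 1, 0, 0]; VV[1]=[0, 1, 0, 0]; VV[2]=[0, 0, 2, 0]; VV[3]=[0, 0, 0, 1]

Answer: 0 0 0 1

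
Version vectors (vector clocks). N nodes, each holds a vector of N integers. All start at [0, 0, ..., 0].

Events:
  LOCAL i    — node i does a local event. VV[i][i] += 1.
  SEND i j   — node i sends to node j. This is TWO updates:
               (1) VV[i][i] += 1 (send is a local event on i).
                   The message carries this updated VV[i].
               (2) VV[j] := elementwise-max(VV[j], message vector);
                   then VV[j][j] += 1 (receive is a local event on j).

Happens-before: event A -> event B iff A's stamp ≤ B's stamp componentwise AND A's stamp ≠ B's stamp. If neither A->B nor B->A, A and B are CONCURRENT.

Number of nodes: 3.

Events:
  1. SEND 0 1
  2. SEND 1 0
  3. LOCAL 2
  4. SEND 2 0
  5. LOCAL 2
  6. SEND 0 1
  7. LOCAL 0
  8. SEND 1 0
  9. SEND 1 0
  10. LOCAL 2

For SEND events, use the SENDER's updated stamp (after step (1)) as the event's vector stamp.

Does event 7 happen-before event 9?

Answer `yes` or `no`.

Answer: no

Derivation:
Initial: VV[0]=[0, 0, 0]
Initial: VV[1]=[0, 0, 0]
Initial: VV[2]=[0, 0, 0]
Event 1: SEND 0->1: VV[0][0]++ -> VV[0]=[1, 0, 0], msg_vec=[1, 0, 0]; VV[1]=max(VV[1],msg_vec) then VV[1][1]++ -> VV[1]=[1, 1, 0]
Event 2: SEND 1->0: VV[1][1]++ -> VV[1]=[1, 2, 0], msg_vec=[1, 2, 0]; VV[0]=max(VV[0],msg_vec) then VV[0][0]++ -> VV[0]=[2, 2, 0]
Event 3: LOCAL 2: VV[2][2]++ -> VV[2]=[0, 0, 1]
Event 4: SEND 2->0: VV[2][2]++ -> VV[2]=[0, 0, 2], msg_vec=[0, 0, 2]; VV[0]=max(VV[0],msg_vec) then VV[0][0]++ -> VV[0]=[3, 2, 2]
Event 5: LOCAL 2: VV[2][2]++ -> VV[2]=[0, 0, 3]
Event 6: SEND 0->1: VV[0][0]++ -> VV[0]=[4, 2, 2], msg_vec=[4, 2, 2]; VV[1]=max(VV[1],msg_vec) then VV[1][1]++ -> VV[1]=[4, 3, 2]
Event 7: LOCAL 0: VV[0][0]++ -> VV[0]=[5, 2, 2]
Event 8: SEND 1->0: VV[1][1]++ -> VV[1]=[4, 4, 2], msg_vec=[4, 4, 2]; VV[0]=max(VV[0],msg_vec) then VV[0][0]++ -> VV[0]=[6, 4, 2]
Event 9: SEND 1->0: VV[1][1]++ -> VV[1]=[4, 5, 2], msg_vec=[4, 5, 2]; VV[0]=max(VV[0],msg_vec) then VV[0][0]++ -> VV[0]=[7, 5, 2]
Event 10: LOCAL 2: VV[2][2]++ -> VV[2]=[0, 0, 4]
Event 7 stamp: [5, 2, 2]
Event 9 stamp: [4, 5, 2]
[5, 2, 2] <= [4, 5, 2]? False. Equal? False. Happens-before: False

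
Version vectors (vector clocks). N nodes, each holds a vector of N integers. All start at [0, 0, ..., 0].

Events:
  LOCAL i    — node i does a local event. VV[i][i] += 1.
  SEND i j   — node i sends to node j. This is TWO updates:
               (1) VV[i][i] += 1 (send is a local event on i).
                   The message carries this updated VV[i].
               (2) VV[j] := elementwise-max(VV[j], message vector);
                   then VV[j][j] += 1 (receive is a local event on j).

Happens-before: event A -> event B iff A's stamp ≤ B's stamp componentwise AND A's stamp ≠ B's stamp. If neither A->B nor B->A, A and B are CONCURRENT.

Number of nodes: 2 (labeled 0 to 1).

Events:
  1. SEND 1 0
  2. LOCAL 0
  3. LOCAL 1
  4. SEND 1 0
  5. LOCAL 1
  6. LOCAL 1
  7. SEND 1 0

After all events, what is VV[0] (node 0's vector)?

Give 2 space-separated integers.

Answer: 4 6

Derivation:
Initial: VV[0]=[0, 0]
Initial: VV[1]=[0, 0]
Event 1: SEND 1->0: VV[1][1]++ -> VV[1]=[0, 1], msg_vec=[0, 1]; VV[0]=max(VV[0],msg_vec) then VV[0][0]++ -> VV[0]=[1, 1]
Event 2: LOCAL 0: VV[0][0]++ -> VV[0]=[2, 1]
Event 3: LOCAL 1: VV[1][1]++ -> VV[1]=[0, 2]
Event 4: SEND 1->0: VV[1][1]++ -> VV[1]=[0, 3], msg_vec=[0, 3]; VV[0]=max(VV[0],msg_vec) then VV[0][0]++ -> VV[0]=[3, 3]
Event 5: LOCAL 1: VV[1][1]++ -> VV[1]=[0, 4]
Event 6: LOCAL 1: VV[1][1]++ -> VV[1]=[0, 5]
Event 7: SEND 1->0: VV[1][1]++ -> VV[1]=[0, 6], msg_vec=[0, 6]; VV[0]=max(VV[0],msg_vec) then VV[0][0]++ -> VV[0]=[4, 6]
Final vectors: VV[0]=[4, 6]; VV[1]=[0, 6]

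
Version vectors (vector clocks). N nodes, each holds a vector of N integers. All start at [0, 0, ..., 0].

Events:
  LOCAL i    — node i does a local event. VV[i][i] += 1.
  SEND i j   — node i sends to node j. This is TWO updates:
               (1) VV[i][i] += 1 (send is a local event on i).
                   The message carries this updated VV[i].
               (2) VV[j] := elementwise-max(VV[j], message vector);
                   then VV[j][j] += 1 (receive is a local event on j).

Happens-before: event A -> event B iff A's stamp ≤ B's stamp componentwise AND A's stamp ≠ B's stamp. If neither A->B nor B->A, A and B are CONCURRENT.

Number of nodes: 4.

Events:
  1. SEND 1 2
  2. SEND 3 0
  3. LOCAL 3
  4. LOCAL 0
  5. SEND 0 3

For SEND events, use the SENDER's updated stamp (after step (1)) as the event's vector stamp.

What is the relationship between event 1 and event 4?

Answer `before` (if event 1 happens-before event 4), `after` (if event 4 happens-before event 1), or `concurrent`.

Initial: VV[0]=[0, 0, 0, 0]
Initial: VV[1]=[0, 0, 0, 0]
Initial: VV[2]=[0, 0, 0, 0]
Initial: VV[3]=[0, 0, 0, 0]
Event 1: SEND 1->2: VV[1][1]++ -> VV[1]=[0, 1, 0, 0], msg_vec=[0, 1, 0, 0]; VV[2]=max(VV[2],msg_vec) then VV[2][2]++ -> VV[2]=[0, 1, 1, 0]
Event 2: SEND 3->0: VV[3][3]++ -> VV[3]=[0, 0, 0, 1], msg_vec=[0, 0, 0, 1]; VV[0]=max(VV[0],msg_vec) then VV[0][0]++ -> VV[0]=[1, 0, 0, 1]
Event 3: LOCAL 3: VV[3][3]++ -> VV[3]=[0, 0, 0, 2]
Event 4: LOCAL 0: VV[0][0]++ -> VV[0]=[2, 0, 0, 1]
Event 5: SEND 0->3: VV[0][0]++ -> VV[0]=[3, 0, 0, 1], msg_vec=[3, 0, 0, 1]; VV[3]=max(VV[3],msg_vec) then VV[3][3]++ -> VV[3]=[3, 0, 0, 3]
Event 1 stamp: [0, 1, 0, 0]
Event 4 stamp: [2, 0, 0, 1]
[0, 1, 0, 0] <= [2, 0, 0, 1]? False
[2, 0, 0, 1] <= [0, 1, 0, 0]? False
Relation: concurrent

Answer: concurrent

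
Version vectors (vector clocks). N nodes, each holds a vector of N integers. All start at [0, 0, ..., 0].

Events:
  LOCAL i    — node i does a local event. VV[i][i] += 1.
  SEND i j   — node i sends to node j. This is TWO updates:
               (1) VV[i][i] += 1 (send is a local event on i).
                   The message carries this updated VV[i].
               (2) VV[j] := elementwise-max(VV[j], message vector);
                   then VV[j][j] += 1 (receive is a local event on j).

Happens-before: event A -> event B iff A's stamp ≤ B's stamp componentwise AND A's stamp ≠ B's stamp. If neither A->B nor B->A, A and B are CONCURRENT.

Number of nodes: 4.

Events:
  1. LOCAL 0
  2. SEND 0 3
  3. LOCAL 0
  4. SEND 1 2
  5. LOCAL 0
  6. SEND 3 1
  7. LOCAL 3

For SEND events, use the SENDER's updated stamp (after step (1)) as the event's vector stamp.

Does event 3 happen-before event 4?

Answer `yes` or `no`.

Answer: no

Derivation:
Initial: VV[0]=[0, 0, 0, 0]
Initial: VV[1]=[0, 0, 0, 0]
Initial: VV[2]=[0, 0, 0, 0]
Initial: VV[3]=[0, 0, 0, 0]
Event 1: LOCAL 0: VV[0][0]++ -> VV[0]=[1, 0, 0, 0]
Event 2: SEND 0->3: VV[0][0]++ -> VV[0]=[2, 0, 0, 0], msg_vec=[2, 0, 0, 0]; VV[3]=max(VV[3],msg_vec) then VV[3][3]++ -> VV[3]=[2, 0, 0, 1]
Event 3: LOCAL 0: VV[0][0]++ -> VV[0]=[3, 0, 0, 0]
Event 4: SEND 1->2: VV[1][1]++ -> VV[1]=[0, 1, 0, 0], msg_vec=[0, 1, 0, 0]; VV[2]=max(VV[2],msg_vec) then VV[2][2]++ -> VV[2]=[0, 1, 1, 0]
Event 5: LOCAL 0: VV[0][0]++ -> VV[0]=[4, 0, 0, 0]
Event 6: SEND 3->1: VV[3][3]++ -> VV[3]=[2, 0, 0, 2], msg_vec=[2, 0, 0, 2]; VV[1]=max(VV[1],msg_vec) then VV[1][1]++ -> VV[1]=[2, 2, 0, 2]
Event 7: LOCAL 3: VV[3][3]++ -> VV[3]=[2, 0, 0, 3]
Event 3 stamp: [3, 0, 0, 0]
Event 4 stamp: [0, 1, 0, 0]
[3, 0, 0, 0] <= [0, 1, 0, 0]? False. Equal? False. Happens-before: False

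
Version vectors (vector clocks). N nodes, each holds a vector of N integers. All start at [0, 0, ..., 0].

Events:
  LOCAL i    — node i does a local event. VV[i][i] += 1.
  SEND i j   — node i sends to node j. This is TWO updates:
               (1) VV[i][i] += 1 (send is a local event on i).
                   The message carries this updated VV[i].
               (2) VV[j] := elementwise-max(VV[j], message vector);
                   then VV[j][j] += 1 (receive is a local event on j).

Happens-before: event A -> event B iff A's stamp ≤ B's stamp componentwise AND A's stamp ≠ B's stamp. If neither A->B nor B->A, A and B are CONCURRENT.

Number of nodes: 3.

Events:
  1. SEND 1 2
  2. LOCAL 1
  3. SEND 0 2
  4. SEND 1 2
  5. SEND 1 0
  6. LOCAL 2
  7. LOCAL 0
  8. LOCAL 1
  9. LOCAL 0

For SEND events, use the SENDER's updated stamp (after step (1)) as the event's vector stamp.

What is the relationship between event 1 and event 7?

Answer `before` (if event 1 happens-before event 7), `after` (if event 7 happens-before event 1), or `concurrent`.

Answer: before

Derivation:
Initial: VV[0]=[0, 0, 0]
Initial: VV[1]=[0, 0, 0]
Initial: VV[2]=[0, 0, 0]
Event 1: SEND 1->2: VV[1][1]++ -> VV[1]=[0, 1, 0], msg_vec=[0, 1, 0]; VV[2]=max(VV[2],msg_vec) then VV[2][2]++ -> VV[2]=[0, 1, 1]
Event 2: LOCAL 1: VV[1][1]++ -> VV[1]=[0, 2, 0]
Event 3: SEND 0->2: VV[0][0]++ -> VV[0]=[1, 0, 0], msg_vec=[1, 0, 0]; VV[2]=max(VV[2],msg_vec) then VV[2][2]++ -> VV[2]=[1, 1, 2]
Event 4: SEND 1->2: VV[1][1]++ -> VV[1]=[0, 3, 0], msg_vec=[0, 3, 0]; VV[2]=max(VV[2],msg_vec) then VV[2][2]++ -> VV[2]=[1, 3, 3]
Event 5: SEND 1->0: VV[1][1]++ -> VV[1]=[0, 4, 0], msg_vec=[0, 4, 0]; VV[0]=max(VV[0],msg_vec) then VV[0][0]++ -> VV[0]=[2, 4, 0]
Event 6: LOCAL 2: VV[2][2]++ -> VV[2]=[1, 3, 4]
Event 7: LOCAL 0: VV[0][0]++ -> VV[0]=[3, 4, 0]
Event 8: LOCAL 1: VV[1][1]++ -> VV[1]=[0, 5, 0]
Event 9: LOCAL 0: VV[0][0]++ -> VV[0]=[4, 4, 0]
Event 1 stamp: [0, 1, 0]
Event 7 stamp: [3, 4, 0]
[0, 1, 0] <= [3, 4, 0]? True
[3, 4, 0] <= [0, 1, 0]? False
Relation: before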